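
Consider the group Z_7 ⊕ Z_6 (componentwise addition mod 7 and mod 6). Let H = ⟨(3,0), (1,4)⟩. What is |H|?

21

|⟨(3,0)⟩| = 7 and |⟨(1,4)⟩| = 21, so |H| is a multiple of lcm(7, 21) = 21 and divides |G| = 42.
Closing under the operation: H = {(0,0), (0,2), (0,4), (1,0), (1,2), (1,4), (2,0), (2,2), (2,4), (3,0), (3,2), (3,4), (4,0), (4,2), (4,4), (5,0), (5,2), (5,4), (6,0), (6,2), (6,4)}, so |H| = 21.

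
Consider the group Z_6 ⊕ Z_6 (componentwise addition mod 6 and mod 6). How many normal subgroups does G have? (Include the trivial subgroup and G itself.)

G is abelian, so every subgroup is normal.
G has 30 subgroups in total, hence 30 normal subgroups.

30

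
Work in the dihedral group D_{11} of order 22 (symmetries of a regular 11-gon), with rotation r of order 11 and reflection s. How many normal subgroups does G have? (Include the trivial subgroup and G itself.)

3

G has 14 subgroups. Checking conjugation-invariance by order — order 1: 1/1 normal; order 2: 0/11 normal; order 11: 1/1 normal; order 22: 1/1 normal.
Total normal subgroups: 3.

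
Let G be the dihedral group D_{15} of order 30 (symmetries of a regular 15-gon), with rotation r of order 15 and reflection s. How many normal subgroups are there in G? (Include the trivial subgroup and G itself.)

G has 28 subgroups. Checking conjugation-invariance by order — order 1: 1/1 normal; order 2: 0/15 normal; order 3: 1/1 normal; order 5: 1/1 normal; order 6: 0/5 normal; order 10: 0/3 normal; order 15: 1/1 normal; order 30: 1/1 normal.
Total normal subgroups: 5.

5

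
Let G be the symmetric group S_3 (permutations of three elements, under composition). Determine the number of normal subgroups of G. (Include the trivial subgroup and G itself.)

3

G has 6 subgroups. Checking conjugation-invariance by order — order 1: 1/1 normal; order 2: 0/3 normal; order 3: 1/1 normal; order 6: 1/1 normal.
Total normal subgroups: 3.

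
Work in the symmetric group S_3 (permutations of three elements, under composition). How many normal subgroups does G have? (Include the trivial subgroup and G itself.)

G has 6 subgroups. Checking conjugation-invariance by order — order 1: 1/1 normal; order 2: 0/3 normal; order 3: 1/1 normal; order 6: 1/1 normal.
Total normal subgroups: 3.

3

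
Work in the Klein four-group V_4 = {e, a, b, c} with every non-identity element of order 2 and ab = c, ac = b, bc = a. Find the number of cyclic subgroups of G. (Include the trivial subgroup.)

4

A cyclic subgroup of order d is generated by each of its φ(d) elements of order d, so the cyclic subgroups of order d number (#elements of order d)/φ(d).
Cyclic subgroups by order — order 1: 1; order 2: 3.
Total: 4.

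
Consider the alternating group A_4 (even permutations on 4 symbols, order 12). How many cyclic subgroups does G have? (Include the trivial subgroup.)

8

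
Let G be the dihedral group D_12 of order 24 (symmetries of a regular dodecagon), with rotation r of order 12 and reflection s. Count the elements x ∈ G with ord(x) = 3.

2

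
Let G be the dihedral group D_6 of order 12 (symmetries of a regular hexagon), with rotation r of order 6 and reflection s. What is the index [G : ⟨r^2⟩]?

|⟨r^2⟩| = 3 and |G| = 12.
By Lagrange, [G : H] = |G|/|H| = 12/3 = 4.

4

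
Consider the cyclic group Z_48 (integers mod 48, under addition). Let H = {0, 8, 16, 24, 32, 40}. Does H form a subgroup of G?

Yes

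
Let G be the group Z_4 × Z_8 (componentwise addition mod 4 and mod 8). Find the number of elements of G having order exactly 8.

16

An element (a,b) has order lcm(ord(a), ord(b)); count pairs with lcm equal to 8.
Enumerating gives 16 such elements.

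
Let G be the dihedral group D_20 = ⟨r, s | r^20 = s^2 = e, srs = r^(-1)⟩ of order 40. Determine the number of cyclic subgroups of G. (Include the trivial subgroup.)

26

Group the elements of G by the cyclic subgroup they generate; each cyclic subgroup of order d accounts for φ(d) elements.
Cyclic subgroups by order — order 1: 1; order 2: 21; order 4: 1; order 5: 1; order 10: 1; order 20: 1.
Total: 26.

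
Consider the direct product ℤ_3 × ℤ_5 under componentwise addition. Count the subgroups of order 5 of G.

1

|G| = 15 and 5 | 15, so subgroups of order 5 are possible by Lagrange.
The subgroups of order 5 are: {(0,0), (0,1), (0,2), (0,3), (0,4)}.
So G has 1 subgroup of order 5.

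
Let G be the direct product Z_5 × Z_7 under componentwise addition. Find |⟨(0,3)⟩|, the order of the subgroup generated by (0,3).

The order of (0,3) in Z_5 × Z_7 is lcm(ord(0) in Z_5, ord(3) in Z_7).
ord(0) = 1 and ord(3) = 7, so |⟨(0,3)⟩| = lcm(1, 7) = 7.

7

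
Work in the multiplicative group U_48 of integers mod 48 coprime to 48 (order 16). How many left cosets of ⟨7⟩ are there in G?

8

|⟨7⟩| = 2 and |G| = 16.
By Lagrange, [G : H] = |G|/|H| = 16/2 = 8.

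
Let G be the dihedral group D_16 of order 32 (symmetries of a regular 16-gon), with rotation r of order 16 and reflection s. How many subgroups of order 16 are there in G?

|G| = 32 and 16 | 32, so subgroups of order 16 are possible by Lagrange.
The subgroups of order 16 are: {e, r, r^2, r^3, r^4, r^5, r^6, r^7, r^8, r^9, r^10, r^11, r^12, r^13, r^14, r^15}; {e, r^2, r^4, r^6, r^8, r^10, r^12, r^14, s, r^2s, r^4s, r^6s, r^8s, r^10s, r^12s, r^14s}; {e, r^2, r^4, r^6, r^8, r^10, r^12, r^14, rs, r^3s, r^5s, r^7s, r^9s, r^11s, r^13s, r^15s}.
So G has 3 subgroups of order 16.

3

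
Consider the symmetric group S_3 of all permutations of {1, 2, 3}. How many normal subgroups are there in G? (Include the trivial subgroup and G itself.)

G has 6 subgroups. Checking conjugation-invariance by order — order 1: 1/1 normal; order 2: 0/3 normal; order 3: 1/1 normal; order 6: 1/1 normal.
Total normal subgroups: 3.

3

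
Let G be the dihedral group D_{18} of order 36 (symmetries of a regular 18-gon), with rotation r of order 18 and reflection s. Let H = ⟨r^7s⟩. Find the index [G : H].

|⟨r^7s⟩| = 2 and |G| = 36.
By Lagrange, [G : H] = |G|/|H| = 36/2 = 18.

18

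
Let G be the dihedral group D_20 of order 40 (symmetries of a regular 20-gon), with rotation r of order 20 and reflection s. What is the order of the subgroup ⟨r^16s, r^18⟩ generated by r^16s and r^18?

|⟨r^16s⟩| = 2 and |⟨r^18⟩| = 10, so |H| is a multiple of lcm(2, 10) = 10 and divides |G| = 40.
Closing under the operation: H = {e, r^2, r^4, r^6, r^8, r^10, r^12, r^14, r^16, r^18, s, r^2s, r^4s, r^6s, r^8s, r^10s, r^12s, r^14s, r^16s, r^18s}, so |H| = 20.

20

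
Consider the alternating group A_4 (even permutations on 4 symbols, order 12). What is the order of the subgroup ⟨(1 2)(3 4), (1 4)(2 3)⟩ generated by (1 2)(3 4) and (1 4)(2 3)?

|⟨(1 2)(3 4)⟩| = 2 and |⟨(1 4)(2 3)⟩| = 2, so |H| is a multiple of lcm(2, 2) = 2 and divides |G| = 12.
Closing under the operation: H = {e, (1 2)(3 4), (1 3)(2 4), (1 4)(2 3)}, so |H| = 4.

4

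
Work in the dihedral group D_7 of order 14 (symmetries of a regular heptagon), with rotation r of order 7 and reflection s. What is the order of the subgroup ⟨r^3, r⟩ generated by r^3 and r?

7

|⟨r^3⟩| = 7 and |⟨r⟩| = 7, so |H| is a multiple of lcm(7, 7) = 7 and divides |G| = 14.
Closing under the operation: H = {e, r, r^2, r^3, r^4, r^5, r^6}, so |H| = 7.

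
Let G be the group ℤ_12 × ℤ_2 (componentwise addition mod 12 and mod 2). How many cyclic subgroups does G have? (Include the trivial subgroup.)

12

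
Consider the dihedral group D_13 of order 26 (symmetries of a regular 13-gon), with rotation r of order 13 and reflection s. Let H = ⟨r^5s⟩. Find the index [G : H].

|⟨r^5s⟩| = 2 and |G| = 26.
By Lagrange, [G : H] = |G|/|H| = 26/2 = 13.

13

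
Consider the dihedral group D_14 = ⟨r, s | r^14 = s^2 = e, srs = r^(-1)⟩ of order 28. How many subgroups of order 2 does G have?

15

|G| = 28 and 2 | 28, so subgroups of order 2 are possible by Lagrange.
The subgroups of order 2 are: {e, r^10s}; {e, r^11s}; {e, r^12s}; {e, r^13s}; … (15 in all).
So G has 15 subgroups of order 2.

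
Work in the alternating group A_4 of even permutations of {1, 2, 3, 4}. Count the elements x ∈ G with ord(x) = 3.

8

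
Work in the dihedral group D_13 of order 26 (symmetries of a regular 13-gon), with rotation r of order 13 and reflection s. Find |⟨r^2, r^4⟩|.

13

|⟨r^2⟩| = 13 and |⟨r^4⟩| = 13, so |H| is a multiple of lcm(13, 13) = 13 and divides |G| = 26.
Closing under the operation: H = {e, r, r^2, r^3, r^4, r^5, r^6, r^7, r^8, r^9, r^10, r^11, r^12}, so |H| = 13.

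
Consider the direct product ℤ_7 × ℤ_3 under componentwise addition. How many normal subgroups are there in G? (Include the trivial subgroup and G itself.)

4

G is abelian, so every subgroup is normal.
G has 4 subgroups in total, hence 4 normal subgroups.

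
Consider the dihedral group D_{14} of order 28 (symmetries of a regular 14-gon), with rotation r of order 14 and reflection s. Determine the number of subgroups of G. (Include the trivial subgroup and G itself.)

28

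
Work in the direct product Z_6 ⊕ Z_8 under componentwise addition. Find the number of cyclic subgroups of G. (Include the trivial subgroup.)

16

A cyclic subgroup of order d is generated by each of its φ(d) elements of order d, so the cyclic subgroups of order d number (#elements of order d)/φ(d).
Cyclic subgroups by order — order 1: 1; order 2: 3; order 3: 1; order 4: 2; order 6: 3; order 8: 2; order 12: 2; order 24: 2.
Total: 16.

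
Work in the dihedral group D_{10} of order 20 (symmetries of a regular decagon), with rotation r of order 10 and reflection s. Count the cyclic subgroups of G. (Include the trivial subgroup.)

14

A cyclic subgroup of order d is generated by each of its φ(d) elements of order d, so the cyclic subgroups of order d number (#elements of order d)/φ(d).
Cyclic subgroups by order — order 1: 1; order 2: 11; order 5: 1; order 10: 1.
Total: 14.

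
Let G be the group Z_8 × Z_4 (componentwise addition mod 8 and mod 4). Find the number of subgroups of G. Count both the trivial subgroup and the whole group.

|G| = 32, so by Lagrange every subgroup order divides 32. Divisors: 1, 2, 4, 8, 16, 32.
Subgroups by order — order 1: 1; order 2: 3; order 4: 7; order 8: 7; order 16: 3; order 32: 1.
Total: 1 + 3 + 7 + 7 + 3 + 1 = 22.

22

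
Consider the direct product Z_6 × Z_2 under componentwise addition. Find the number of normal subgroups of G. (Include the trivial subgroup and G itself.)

10

G is abelian, so every subgroup is normal.
G has 10 subgroups in total, hence 10 normal subgroups.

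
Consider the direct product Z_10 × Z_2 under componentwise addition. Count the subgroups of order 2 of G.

|G| = 20 and 2 | 20, so subgroups of order 2 are possible by Lagrange.
The subgroups of order 2 are: {(0,0), (0,1)}; {(0,0), (5,0)}; {(0,0), (5,1)}.
So G has 3 subgroups of order 2.

3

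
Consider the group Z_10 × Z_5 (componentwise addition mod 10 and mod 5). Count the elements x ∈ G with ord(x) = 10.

24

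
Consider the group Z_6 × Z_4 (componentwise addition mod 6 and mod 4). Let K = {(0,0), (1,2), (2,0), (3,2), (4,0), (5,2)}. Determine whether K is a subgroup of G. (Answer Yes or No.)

Yes

|K| = 6 divides |G| = 24, consistent with Lagrange.
K contains the identity, every element's inverse is in K, and K is closed under +: it is a subgroup.
In fact K = ⟨(1,2)⟩.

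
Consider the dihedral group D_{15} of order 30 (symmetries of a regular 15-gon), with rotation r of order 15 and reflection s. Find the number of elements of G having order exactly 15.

The elements of order 15 are: r, r^2, r^4, r^7, r^8, r^11, r^13, r^14.
That's 8.

8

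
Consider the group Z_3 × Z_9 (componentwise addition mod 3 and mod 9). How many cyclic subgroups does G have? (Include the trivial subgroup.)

8

Group the elements of G by the cyclic subgroup they generate; each cyclic subgroup of order d accounts for φ(d) elements.
Cyclic subgroups by order — order 1: 1; order 3: 4; order 9: 3.
Total: 8.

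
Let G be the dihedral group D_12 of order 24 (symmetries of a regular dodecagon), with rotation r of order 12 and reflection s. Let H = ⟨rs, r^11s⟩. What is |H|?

12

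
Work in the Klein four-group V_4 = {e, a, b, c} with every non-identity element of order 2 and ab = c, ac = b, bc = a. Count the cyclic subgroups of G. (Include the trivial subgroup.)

4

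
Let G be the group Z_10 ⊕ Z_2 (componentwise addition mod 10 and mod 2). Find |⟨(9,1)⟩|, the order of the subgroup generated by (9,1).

10

The order of (9,1) in Z_10 × Z_2 is lcm(ord(9) in Z_10, ord(1) in Z_2).
ord(9) = 10 and ord(1) = 2, so |⟨(9,1)⟩| = lcm(10, 2) = 10.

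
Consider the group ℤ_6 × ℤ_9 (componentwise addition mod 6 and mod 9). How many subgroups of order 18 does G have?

4

|G| = 54 and 18 | 54, so subgroups of order 18 are possible by Lagrange.
The subgroups of order 18 are: {(0,0), (0,1), (0,2), (0,3), (0,4), (0,5), (0,6), (0,7), (0,8), (3,0), (3,1), (3,2), (3,3), (3,4), (3,5), (3,6), (3,7), (3,8)}; {(0,0), (0,3), (0,6), (1,0), (1,3), (1,6), (2,0), (2,3), (2,6), (3,0), (3,3), (3,6), (4,0), (4,3), (4,6), (5,0), (5,3), (5,6)}; {(0,0), (0,3), (0,6), (1,1), (1,4), (1,7), (2,2), (2,5), (2,8), (3,0), (3,3), (3,6), (4,1), (4,4), (4,7), (5,2), (5,5), (5,8)}; {(0,0), (0,3), (0,6), (1,2), (1,5), (1,8), (2,1), (2,4), (2,7), (3,0), (3,3), (3,6), (4,2), (4,5), (4,8), (5,1), (5,4), (5,7)}.
So G has 4 subgroups of order 18.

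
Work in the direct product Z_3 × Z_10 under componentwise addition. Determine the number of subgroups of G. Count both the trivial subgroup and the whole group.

|G| = 30, so by Lagrange every subgroup order divides 30. Divisors: 1, 2, 3, 5, 6, 10, 15, 30.
Subgroups by order — order 1: 1; order 2: 1; order 3: 1; order 5: 1; order 6: 1; order 10: 1; order 15: 1; order 30: 1.
Total: 1 + 1 + 1 + 1 + 1 + 1 + 1 + 1 = 8.

8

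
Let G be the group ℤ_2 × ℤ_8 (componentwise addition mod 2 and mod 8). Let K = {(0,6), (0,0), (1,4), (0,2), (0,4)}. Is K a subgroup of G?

|K| = 5 does not divide |G| = 16, so by Lagrange K is not a subgroup.

No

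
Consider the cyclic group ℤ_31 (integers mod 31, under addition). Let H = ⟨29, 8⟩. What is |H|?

31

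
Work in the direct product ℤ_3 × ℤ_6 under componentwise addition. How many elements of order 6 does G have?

8

An element (a,b) has order lcm(ord(a), ord(b)); count pairs with lcm equal to 6.
Enumerating gives 8 such elements.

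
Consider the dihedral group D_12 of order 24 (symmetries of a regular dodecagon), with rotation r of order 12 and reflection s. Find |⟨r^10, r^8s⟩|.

12

|⟨r^10⟩| = 6 and |⟨r^8s⟩| = 2, so |H| is a multiple of lcm(6, 2) = 6 and divides |G| = 24.
Closing under the operation: H = {e, r^2, r^4, r^6, r^8, r^10, s, r^2s, r^4s, r^6s, r^8s, r^10s}, so |H| = 12.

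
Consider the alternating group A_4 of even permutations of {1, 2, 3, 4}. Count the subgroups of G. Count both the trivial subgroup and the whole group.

|G| = 12, so by Lagrange every subgroup order divides 12. Divisors: 1, 2, 3, 4, 6, 12.
Subgroups by order — order 1: 1; order 2: 3; order 3: 4; order 4: 1; order 6: 0; order 12: 1.
Total: 1 + 3 + 4 + 1 + 0 + 1 = 10.

10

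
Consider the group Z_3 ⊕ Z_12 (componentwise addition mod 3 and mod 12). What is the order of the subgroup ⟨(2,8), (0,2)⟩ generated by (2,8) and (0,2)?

18

|⟨(2,8)⟩| = 3 and |⟨(0,2)⟩| = 6, so |H| is a multiple of lcm(3, 6) = 6 and divides |G| = 36.
Closing under the operation: H = {(0,0), (0,2), (0,4), (0,6), (0,8), (0,10), (1,0), (1,2), (1,4), (1,6), (1,8), (1,10), (2,0), (2,2), (2,4), (2,6), (2,8), (2,10)}, so |H| = 18.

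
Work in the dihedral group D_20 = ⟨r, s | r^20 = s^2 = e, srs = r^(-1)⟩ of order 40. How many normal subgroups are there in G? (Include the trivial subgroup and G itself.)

9

G has 48 subgroups. Checking conjugation-invariance by order — order 1: 1/1 normal; order 2: 1/21 normal; order 4: 1/11 normal; order 5: 1/1 normal; order 8: 0/5 normal; order 10: 1/5 normal; order 20: 3/3 normal; order 40: 1/1 normal.
Total normal subgroups: 9.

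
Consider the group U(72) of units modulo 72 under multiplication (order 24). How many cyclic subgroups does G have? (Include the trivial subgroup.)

16

A cyclic subgroup of order d is generated by each of its φ(d) elements of order d, so the cyclic subgroups of order d number (#elements of order d)/φ(d).
Cyclic subgroups by order — order 1: 1; order 2: 7; order 3: 1; order 6: 7.
Total: 16.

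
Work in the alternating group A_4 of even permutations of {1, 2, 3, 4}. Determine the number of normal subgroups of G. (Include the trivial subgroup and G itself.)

3

G has 10 subgroups. Checking conjugation-invariance by order — order 1: 1/1 normal; order 2: 0/3 normal; order 3: 0/4 normal; order 4: 1/1 normal; order 12: 1/1 normal.
Total normal subgroups: 3.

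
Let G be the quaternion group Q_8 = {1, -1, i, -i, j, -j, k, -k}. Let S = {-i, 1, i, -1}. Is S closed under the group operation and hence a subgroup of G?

|S| = 4 divides |G| = 8, consistent with Lagrange.
S contains the identity, every element's inverse is in S, and S is closed under ·: it is a subgroup.
In fact S = ⟨-i⟩.

Yes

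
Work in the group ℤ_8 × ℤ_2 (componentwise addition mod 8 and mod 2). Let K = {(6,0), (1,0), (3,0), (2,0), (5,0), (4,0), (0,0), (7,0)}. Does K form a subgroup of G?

|K| = 8 divides |G| = 16, consistent with Lagrange.
K contains the identity, every element's inverse is in K, and K is closed under +: it is a subgroup.
In fact K = ⟨(7,0)⟩.

Yes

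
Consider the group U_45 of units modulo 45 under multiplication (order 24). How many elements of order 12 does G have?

The elements of order 12 are: 2, 7, 13, 22, 23, 32, 38, 43.
That's 8.

8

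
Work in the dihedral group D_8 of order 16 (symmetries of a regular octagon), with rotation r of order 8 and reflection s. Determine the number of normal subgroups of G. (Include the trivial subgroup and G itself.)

7

G has 19 subgroups. Checking conjugation-invariance by order — order 1: 1/1 normal; order 2: 1/9 normal; order 4: 1/5 normal; order 8: 3/3 normal; order 16: 1/1 normal.
Total normal subgroups: 7.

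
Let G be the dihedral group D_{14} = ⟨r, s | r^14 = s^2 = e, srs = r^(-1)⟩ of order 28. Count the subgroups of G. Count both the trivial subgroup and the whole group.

|G| = 28, so by Lagrange every subgroup order divides 28. Divisors: 1, 2, 4, 7, 14, 28.
Subgroups by order — order 1: 1; order 2: 15; order 4: 7; order 7: 1; order 14: 3; order 28: 1.
Total: 1 + 15 + 7 + 1 + 3 + 1 = 28.

28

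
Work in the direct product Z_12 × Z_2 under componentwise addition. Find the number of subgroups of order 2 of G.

|G| = 24 and 2 | 24, so subgroups of order 2 are possible by Lagrange.
The subgroups of order 2 are: {(0,0), (0,1)}; {(0,0), (6,0)}; {(0,0), (6,1)}.
So G has 3 subgroups of order 2.

3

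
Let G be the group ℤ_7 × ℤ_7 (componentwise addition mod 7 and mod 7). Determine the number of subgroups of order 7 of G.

8

|G| = 49 and 7 | 49, so subgroups of order 7 are possible by Lagrange.
The subgroups of order 7 are: {(0,0), (0,1), (0,2), (0,3), (0,4), (0,5), (0,6)}; {(0,0), (1,0), (2,0), (3,0), (4,0), (5,0), (6,0)}; {(0,0), (1,1), (2,2), (3,3), (4,4), (5,5), (6,6)}; {(0,0), (1,2), (2,4), (3,6), (4,1), (5,3), (6,5)}; … (8 in all).
So G has 8 subgroups of order 7.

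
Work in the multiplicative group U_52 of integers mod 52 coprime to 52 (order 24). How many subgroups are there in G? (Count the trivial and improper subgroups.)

|G| = 24, so by Lagrange every subgroup order divides 24. Divisors: 1, 2, 3, 4, 6, 8, 12, 24.
Subgroups by order — order 1: 1; order 2: 3; order 3: 1; order 4: 3; order 6: 3; order 8: 1; order 12: 3; order 24: 1.
Total: 1 + 3 + 1 + 3 + 3 + 1 + 3 + 1 = 16.

16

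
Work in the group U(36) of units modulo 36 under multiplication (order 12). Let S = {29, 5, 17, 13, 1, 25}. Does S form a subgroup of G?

|S| = 6 divides |G| = 12, consistent with Lagrange.
S contains the identity, every element's inverse is in S, and S is closed under ·: it is a subgroup.
In fact S = ⟨29⟩.

Yes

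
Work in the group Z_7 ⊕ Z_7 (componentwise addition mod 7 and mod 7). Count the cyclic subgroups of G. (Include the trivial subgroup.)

Group the elements of G by the cyclic subgroup they generate; each cyclic subgroup of order d accounts for φ(d) elements.
Cyclic subgroups by order — order 1: 1; order 7: 8.
Total: 9.

9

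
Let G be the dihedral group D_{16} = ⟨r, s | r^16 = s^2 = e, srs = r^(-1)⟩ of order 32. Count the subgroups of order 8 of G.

5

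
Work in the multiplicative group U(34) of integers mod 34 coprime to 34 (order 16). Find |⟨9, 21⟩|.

8

|⟨9⟩| = 8 and |⟨21⟩| = 4, so |H| is a multiple of lcm(8, 4) = 8 and divides |G| = 16.
Closing under the operation: H = {1, 9, 13, 15, 19, 21, 25, 33}, so |H| = 8.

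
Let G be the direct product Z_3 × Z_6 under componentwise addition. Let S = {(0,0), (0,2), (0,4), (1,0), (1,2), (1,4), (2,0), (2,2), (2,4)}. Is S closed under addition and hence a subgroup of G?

Yes

|S| = 9 divides |G| = 18, consistent with Lagrange.
S contains the identity, every element's inverse is in S, and S is closed under +: it is a subgroup.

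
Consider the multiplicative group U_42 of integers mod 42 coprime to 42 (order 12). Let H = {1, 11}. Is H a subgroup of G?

No

11 ∈ H but its inverse 23 ∉ H, so H is not a subgroup.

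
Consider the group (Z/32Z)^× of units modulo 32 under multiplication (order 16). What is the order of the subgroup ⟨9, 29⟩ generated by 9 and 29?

8

|⟨9⟩| = 4 and |⟨29⟩| = 8, so |H| is a multiple of lcm(4, 8) = 8 and divides |G| = 16.
Closing under the operation: H = {1, 5, 9, 13, 17, 21, 25, 29}, so |H| = 8.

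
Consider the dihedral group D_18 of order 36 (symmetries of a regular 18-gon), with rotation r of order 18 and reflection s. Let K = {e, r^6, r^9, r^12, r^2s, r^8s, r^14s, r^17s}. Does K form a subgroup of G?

No

|K| = 8 does not divide |G| = 36, so by Lagrange K is not a subgroup.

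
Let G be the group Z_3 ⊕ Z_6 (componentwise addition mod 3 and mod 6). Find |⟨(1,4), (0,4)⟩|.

|⟨(1,4)⟩| = 3 and |⟨(0,4)⟩| = 3, so |H| is a multiple of lcm(3, 3) = 3 and divides |G| = 18.
Closing under the operation: H = {(0,0), (0,2), (0,4), (1,0), (1,2), (1,4), (2,0), (2,2), (2,4)}, so |H| = 9.

9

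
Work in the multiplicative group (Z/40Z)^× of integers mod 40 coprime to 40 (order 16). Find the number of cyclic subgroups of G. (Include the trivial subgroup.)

A cyclic subgroup of order d is generated by each of its φ(d) elements of order d, so the cyclic subgroups of order d number (#elements of order d)/φ(d).
Cyclic subgroups by order — order 1: 1; order 2: 7; order 4: 4.
Total: 12.

12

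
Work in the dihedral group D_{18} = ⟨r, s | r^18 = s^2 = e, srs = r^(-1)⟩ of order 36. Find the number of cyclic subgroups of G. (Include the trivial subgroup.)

24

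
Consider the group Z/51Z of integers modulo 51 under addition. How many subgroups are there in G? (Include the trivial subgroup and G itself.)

4

A cyclic group of order 51 has exactly one subgroup for each divisor of 51.
Divisors of 51: 1, 3, 17, 51.
So Z/51Z has 4 subgroups.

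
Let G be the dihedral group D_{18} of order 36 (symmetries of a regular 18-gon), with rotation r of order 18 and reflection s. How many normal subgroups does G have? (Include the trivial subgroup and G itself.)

9

G has 45 subgroups. Checking conjugation-invariance by order — order 1: 1/1 normal; order 2: 1/19 normal; order 3: 1/1 normal; order 4: 0/9 normal; order 6: 1/7 normal; order 9: 1/1 normal; order 12: 0/3 normal; order 18: 3/3 normal; order 36: 1/1 normal.
Total normal subgroups: 9.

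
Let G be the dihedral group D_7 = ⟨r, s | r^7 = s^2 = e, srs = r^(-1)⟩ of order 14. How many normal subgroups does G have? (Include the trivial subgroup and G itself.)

G has 10 subgroups. Checking conjugation-invariance by order — order 1: 1/1 normal; order 2: 0/7 normal; order 7: 1/1 normal; order 14: 1/1 normal.
Total normal subgroups: 3.

3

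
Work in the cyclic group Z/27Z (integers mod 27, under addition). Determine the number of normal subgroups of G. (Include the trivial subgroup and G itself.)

G is abelian, so every subgroup is normal.
G has 4 subgroups in total, hence 4 normal subgroups.

4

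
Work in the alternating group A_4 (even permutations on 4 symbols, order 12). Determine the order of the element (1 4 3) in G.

Computing powers of (1 4 3): the smallest k with ((1 4 3))^k = e is k = 3.

3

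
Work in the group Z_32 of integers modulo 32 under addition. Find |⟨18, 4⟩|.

16

|⟨18⟩| = 16 and |⟨4⟩| = 8, so |H| is a multiple of lcm(16, 8) = 16 and divides |G| = 32.
Closing under the operation: H = {0, 2, 4, 6, 8, 10, 12, 14, 16, 18, 20, 22, 24, 26, 28, 30}, so |H| = 16.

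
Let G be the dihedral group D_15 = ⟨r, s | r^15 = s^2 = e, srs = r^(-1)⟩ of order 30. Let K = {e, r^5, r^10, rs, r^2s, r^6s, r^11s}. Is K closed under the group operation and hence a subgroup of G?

|K| = 7 does not divide |G| = 30, so by Lagrange K is not a subgroup.

No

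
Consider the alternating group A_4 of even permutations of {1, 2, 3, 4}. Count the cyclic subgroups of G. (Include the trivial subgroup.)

A cyclic subgroup of order d is generated by each of its φ(d) elements of order d, so the cyclic subgroups of order d number (#elements of order d)/φ(d).
Cyclic subgroups by order — order 1: 1; order 2: 3; order 3: 4.
Total: 8.

8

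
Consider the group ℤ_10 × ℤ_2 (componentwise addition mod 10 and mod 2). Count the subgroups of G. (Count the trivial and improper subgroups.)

|G| = 20, so by Lagrange every subgroup order divides 20. Divisors: 1, 2, 4, 5, 10, 20.
Subgroups by order — order 1: 1; order 2: 3; order 4: 1; order 5: 1; order 10: 3; order 20: 1.
Total: 1 + 3 + 1 + 1 + 3 + 1 = 10.

10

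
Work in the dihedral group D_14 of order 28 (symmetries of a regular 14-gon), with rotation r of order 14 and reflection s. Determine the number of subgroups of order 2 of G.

15

|G| = 28 and 2 | 28, so subgroups of order 2 are possible by Lagrange.
The subgroups of order 2 are: {e, r^10s}; {e, r^11s}; {e, r^12s}; {e, r^13s}; … (15 in all).
So G has 15 subgroups of order 2.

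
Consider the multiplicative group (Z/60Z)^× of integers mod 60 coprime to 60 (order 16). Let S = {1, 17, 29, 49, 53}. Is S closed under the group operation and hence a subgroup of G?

|S| = 5 does not divide |G| = 16, so by Lagrange S is not a subgroup.

No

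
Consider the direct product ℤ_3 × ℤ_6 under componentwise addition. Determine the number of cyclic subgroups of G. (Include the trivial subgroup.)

10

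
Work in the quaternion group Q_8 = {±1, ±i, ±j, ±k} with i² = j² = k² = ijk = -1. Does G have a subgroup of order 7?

7 does not divide |G| = 8, so by Lagrange no subgroup of order 7 exists.

No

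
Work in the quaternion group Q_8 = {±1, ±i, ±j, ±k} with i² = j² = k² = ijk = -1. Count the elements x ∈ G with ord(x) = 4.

The elements of order 4 are: i, -i, j, -j, k, -k.
That's 6.

6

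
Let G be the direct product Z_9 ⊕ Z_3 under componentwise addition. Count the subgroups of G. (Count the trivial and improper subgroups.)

|G| = 27, so by Lagrange every subgroup order divides 27. Divisors: 1, 3, 9, 27.
Subgroups by order — order 1: 1; order 3: 4; order 9: 4; order 27: 1.
Total: 1 + 4 + 4 + 1 = 10.

10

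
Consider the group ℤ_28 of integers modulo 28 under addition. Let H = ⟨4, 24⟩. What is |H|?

7

|⟨4⟩| = 7 and |⟨24⟩| = 7, so |H| is a multiple of lcm(7, 7) = 7 and divides |G| = 28.
Closing under the operation: H = {0, 4, 8, 12, 16, 20, 24}, so |H| = 7.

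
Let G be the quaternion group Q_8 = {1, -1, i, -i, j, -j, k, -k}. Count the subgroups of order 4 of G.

|G| = 8 and 4 | 8, so subgroups of order 4 are possible by Lagrange.
The subgroups of order 4 are: {1, -1, i, -i}; {1, -1, j, -j}; {1, -1, k, -k}.
So G has 3 subgroups of order 4.

3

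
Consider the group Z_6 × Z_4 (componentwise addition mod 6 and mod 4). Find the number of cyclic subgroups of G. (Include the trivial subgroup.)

12

A cyclic subgroup of order d is generated by each of its φ(d) elements of order d, so the cyclic subgroups of order d number (#elements of order d)/φ(d).
Cyclic subgroups by order — order 1: 1; order 2: 3; order 3: 1; order 4: 2; order 6: 3; order 12: 2.
Total: 12.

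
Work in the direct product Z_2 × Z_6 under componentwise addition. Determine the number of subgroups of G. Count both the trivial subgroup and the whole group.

10

|G| = 12, so by Lagrange every subgroup order divides 12. Divisors: 1, 2, 3, 4, 6, 12.
Subgroups by order — order 1: 1; order 2: 3; order 3: 1; order 4: 1; order 6: 3; order 12: 1.
Total: 1 + 3 + 1 + 1 + 3 + 1 = 10.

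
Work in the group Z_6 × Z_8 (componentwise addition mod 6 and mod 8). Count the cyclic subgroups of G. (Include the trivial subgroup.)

16

A cyclic subgroup of order d is generated by each of its φ(d) elements of order d, so the cyclic subgroups of order d number (#elements of order d)/φ(d).
Cyclic subgroups by order — order 1: 1; order 2: 3; order 3: 1; order 4: 2; order 6: 3; order 8: 2; order 12: 2; order 24: 2.
Total: 16.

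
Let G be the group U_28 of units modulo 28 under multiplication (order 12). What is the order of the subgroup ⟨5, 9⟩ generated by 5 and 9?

6

|⟨5⟩| = 6 and |⟨9⟩| = 3, so |H| is a multiple of lcm(6, 3) = 6 and divides |G| = 12.
Closing under the operation: H = {1, 5, 9, 13, 17, 25}, so |H| = 6.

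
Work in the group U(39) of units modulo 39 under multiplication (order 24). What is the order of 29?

6

Compute successive powers of 29 mod 39: 29, 22, 14, 16, 35, 1; 29^6 ≡ 1 (mod 39).
So |⟨29⟩| = 6.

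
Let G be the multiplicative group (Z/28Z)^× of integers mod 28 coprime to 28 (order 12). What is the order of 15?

Compute successive powers of 15 mod 28: 15, 1; 15^2 ≡ 1 (mod 28).
So |⟨15⟩| = 2.

2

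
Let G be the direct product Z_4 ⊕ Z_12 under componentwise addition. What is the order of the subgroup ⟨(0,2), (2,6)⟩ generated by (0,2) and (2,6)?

12

|⟨(0,2)⟩| = 6 and |⟨(2,6)⟩| = 2, so |H| is a multiple of lcm(6, 2) = 6 and divides |G| = 48.
Closing under the operation: H = {(0,0), (0,2), (0,4), (0,6), (0,8), (0,10), (2,0), (2,2), (2,4), (2,6), (2,8), (2,10)}, so |H| = 12.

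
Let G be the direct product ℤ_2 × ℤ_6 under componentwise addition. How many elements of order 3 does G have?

An element (a,b) has order lcm(ord(a), ord(b)); count pairs with lcm equal to 3.
Enumerating gives 2 such elements.

2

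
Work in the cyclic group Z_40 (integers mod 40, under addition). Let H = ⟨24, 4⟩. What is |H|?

10

|⟨24⟩| = 5 and |⟨4⟩| = 10, so |H| is a multiple of lcm(5, 10) = 10 and divides |G| = 40.
Closing under the operation: H = {0, 4, 8, 12, 16, 20, 24, 28, 32, 36}, so |H| = 10.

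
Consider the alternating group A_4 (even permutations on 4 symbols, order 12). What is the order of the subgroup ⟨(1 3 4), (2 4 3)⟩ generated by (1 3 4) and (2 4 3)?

|⟨(1 3 4)⟩| = 3 and |⟨(2 4 3)⟩| = 3, so |H| is a multiple of lcm(3, 3) = 3 and divides |G| = 12.
Closing {(1 3 4), (2 4 3)} under the group operation gives all of G, so |H| = 12.

12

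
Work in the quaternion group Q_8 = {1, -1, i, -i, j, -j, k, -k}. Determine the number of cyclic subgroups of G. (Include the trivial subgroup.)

5

Each element a generates a cyclic subgroup ⟨a⟩; distinct elements may generate the same one (a cyclic group of order d has φ(d) generators).
Cyclic subgroups by order — order 1: 1; order 2: 1; order 4: 3.
Total: 5.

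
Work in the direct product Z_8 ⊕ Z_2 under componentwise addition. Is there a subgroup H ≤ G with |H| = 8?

8 | 16. A subgroup of order 8 is {(0,0), (0,1), (2,0), (2,1), (4,0), (4,1), (6,0), (6,1)}.

Yes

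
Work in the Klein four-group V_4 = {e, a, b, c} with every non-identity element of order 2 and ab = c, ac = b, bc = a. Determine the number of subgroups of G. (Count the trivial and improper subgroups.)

5

|G| = 4, so by Lagrange every subgroup order divides 4. Divisors: 1, 2, 4.
Subgroups by order — order 1: 1; order 2: 3; order 4: 1.
Total: 1 + 3 + 1 = 5.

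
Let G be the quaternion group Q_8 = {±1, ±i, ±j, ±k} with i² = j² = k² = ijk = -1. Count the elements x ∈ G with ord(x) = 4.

The elements of order 4 are: i, -i, j, -j, k, -k.
That's 6.

6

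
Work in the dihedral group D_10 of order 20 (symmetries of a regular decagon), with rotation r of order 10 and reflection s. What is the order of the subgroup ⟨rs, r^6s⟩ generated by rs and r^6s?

|⟨rs⟩| = 2 and |⟨r^6s⟩| = 2, so |H| is a multiple of lcm(2, 2) = 2 and divides |G| = 20.
Closing under the operation: H = {e, r^5, rs, r^6s}, so |H| = 4.

4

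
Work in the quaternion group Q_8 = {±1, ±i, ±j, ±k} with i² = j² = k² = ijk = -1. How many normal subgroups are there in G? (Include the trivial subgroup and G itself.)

6

G has 6 subgroups. Checking conjugation-invariance by order — order 1: 1/1 normal; order 2: 1/1 normal; order 4: 3/3 normal; order 8: 1/1 normal.
Total normal subgroups: 6.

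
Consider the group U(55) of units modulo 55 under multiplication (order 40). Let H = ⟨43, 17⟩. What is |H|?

20

|⟨43⟩| = 4 and |⟨17⟩| = 20, so |H| is a multiple of lcm(4, 20) = 20 and divides |G| = 40.
Closing under the operation: H = {1, 2, 4, 7, 8, 9, 13, 14, 16, 17, 18, 26, 28, 31, 32, 34, 36, 43, 49, 52}, so |H| = 20.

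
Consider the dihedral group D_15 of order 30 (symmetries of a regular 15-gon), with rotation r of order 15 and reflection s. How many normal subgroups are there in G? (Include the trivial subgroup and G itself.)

G has 28 subgroups. Checking conjugation-invariance by order — order 1: 1/1 normal; order 2: 0/15 normal; order 3: 1/1 normal; order 5: 1/1 normal; order 6: 0/5 normal; order 10: 0/3 normal; order 15: 1/1 normal; order 30: 1/1 normal.
Total normal subgroups: 5.

5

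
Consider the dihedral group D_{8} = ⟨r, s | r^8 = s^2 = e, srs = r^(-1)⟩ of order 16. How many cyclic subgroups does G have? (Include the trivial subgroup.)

12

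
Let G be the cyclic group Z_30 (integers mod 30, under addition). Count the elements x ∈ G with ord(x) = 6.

In a cyclic group of order 30, the number of elements of order d (for d | 30) is φ(d).
φ(6) = 2.

2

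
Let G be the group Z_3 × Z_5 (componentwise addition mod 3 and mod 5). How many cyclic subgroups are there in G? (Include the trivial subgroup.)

A cyclic subgroup of order d is generated by each of its φ(d) elements of order d, so the cyclic subgroups of order d number (#elements of order d)/φ(d).
Cyclic subgroups by order — order 1: 1; order 3: 1; order 5: 1; order 15: 1.
Total: 4.

4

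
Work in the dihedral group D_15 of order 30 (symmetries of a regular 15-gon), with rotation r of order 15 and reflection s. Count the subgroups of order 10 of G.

|G| = 30 and 10 | 30, so subgroups of order 10 are possible by Lagrange.
The subgroups of order 10 are: {e, r^3, r^6, r^9, r^12, rs, r^4s, r^7s, r^10s, r^13s}; {e, r^3, r^6, r^9, r^12, r^2s, r^5s, r^8s, r^11s, r^14s}; {e, r^3, r^6, r^9, r^12, s, r^3s, r^6s, r^9s, r^12s}.
So G has 3 subgroups of order 10.

3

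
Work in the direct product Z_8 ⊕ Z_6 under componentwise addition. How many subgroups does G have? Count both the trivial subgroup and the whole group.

|G| = 48, so by Lagrange every subgroup order divides 48. Divisors: 1, 2, 3, 4, 6, 8, 12, 16, 24, 48.
Subgroups by order — order 1: 1; order 2: 3; order 3: 1; order 4: 3; order 6: 3; order 8: 3; order 12: 3; order 16: 1; order 24: 3; order 48: 1.
Total: 1 + 3 + 1 + 3 + 3 + 3 + 3 + 1 + 3 + 1 = 22.

22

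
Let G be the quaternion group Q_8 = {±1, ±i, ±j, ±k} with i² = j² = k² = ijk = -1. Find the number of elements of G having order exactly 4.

The elements of order 4 are: i, -i, j, -j, k, -k.
That's 6.

6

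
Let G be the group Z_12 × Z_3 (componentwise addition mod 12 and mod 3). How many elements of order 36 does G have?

An element (a,b) has order lcm(ord(a), ord(b)); count pairs with lcm equal to 36.
Enumerating gives 0 such elements.

0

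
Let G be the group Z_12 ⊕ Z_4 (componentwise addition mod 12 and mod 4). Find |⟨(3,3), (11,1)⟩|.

|⟨(3,3)⟩| = 4 and |⟨(11,1)⟩| = 12, so |H| is a multiple of lcm(4, 12) = 12 and divides |G| = 48.
Closing under the operation: H = {(0,0), (0,2), (1,1), (1,3), (2,0), (2,2), (3,1), (3,3), (4,0), (4,2), (5,1), (5,3), (6,0), (6,2), (7,1), (7,3), (8,0), (8,2), (9,1), (9,3), (10,0), (10,2), (11,1), (11,3)}, so |H| = 24.

24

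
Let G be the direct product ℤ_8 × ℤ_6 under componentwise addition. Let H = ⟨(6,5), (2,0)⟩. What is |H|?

24

|⟨(6,5)⟩| = 12 and |⟨(2,0)⟩| = 4, so |H| is a multiple of lcm(12, 4) = 12 and divides |G| = 48.
Closing under the operation: H = {(0,0), (0,1), (0,2), (0,3), (0,4), (0,5), (2,0), (2,1), (2,2), (2,3), (2,4), (2,5), (4,0), (4,1), (4,2), (4,3), (4,4), (4,5), (6,0), (6,1), (6,2), (6,3), (6,4), (6,5)}, so |H| = 24.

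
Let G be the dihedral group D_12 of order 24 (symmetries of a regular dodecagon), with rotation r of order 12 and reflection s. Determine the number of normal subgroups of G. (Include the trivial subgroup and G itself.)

G has 34 subgroups. Checking conjugation-invariance by order — order 1: 1/1 normal; order 2: 1/13 normal; order 3: 1/1 normal; order 4: 1/7 normal; order 6: 1/5 normal; order 8: 0/3 normal; order 12: 3/3 normal; order 24: 1/1 normal.
Total normal subgroups: 9.

9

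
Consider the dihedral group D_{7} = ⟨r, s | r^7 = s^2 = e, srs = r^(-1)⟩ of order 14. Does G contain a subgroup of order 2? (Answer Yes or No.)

Yes

2 | 14. A subgroup of order 2 is {e, r^2s}.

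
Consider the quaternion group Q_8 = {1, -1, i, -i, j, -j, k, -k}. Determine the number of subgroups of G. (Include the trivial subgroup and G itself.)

6

|G| = 8, so by Lagrange every subgroup order divides 8. Divisors: 1, 2, 4, 8.
Subgroups by order — order 1: 1; order 2: 1; order 4: 3; order 8: 1.
Total: 1 + 1 + 3 + 1 = 6.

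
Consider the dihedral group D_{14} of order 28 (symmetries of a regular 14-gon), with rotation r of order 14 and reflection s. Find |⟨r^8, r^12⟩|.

7

|⟨r^8⟩| = 7 and |⟨r^12⟩| = 7, so |H| is a multiple of lcm(7, 7) = 7 and divides |G| = 28.
Closing under the operation: H = {e, r^2, r^4, r^6, r^8, r^10, r^12}, so |H| = 7.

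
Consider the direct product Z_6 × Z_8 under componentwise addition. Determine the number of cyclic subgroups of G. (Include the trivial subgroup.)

A cyclic subgroup of order d is generated by each of its φ(d) elements of order d, so the cyclic subgroups of order d number (#elements of order d)/φ(d).
Cyclic subgroups by order — order 1: 1; order 2: 3; order 3: 1; order 4: 2; order 6: 3; order 8: 2; order 12: 2; order 24: 2.
Total: 16.

16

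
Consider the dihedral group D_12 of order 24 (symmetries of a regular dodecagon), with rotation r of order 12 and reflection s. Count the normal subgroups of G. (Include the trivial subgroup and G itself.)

G has 34 subgroups. Checking conjugation-invariance by order — order 1: 1/1 normal; order 2: 1/13 normal; order 3: 1/1 normal; order 4: 1/7 normal; order 6: 1/5 normal; order 8: 0/3 normal; order 12: 3/3 normal; order 24: 1/1 normal.
Total normal subgroups: 9.

9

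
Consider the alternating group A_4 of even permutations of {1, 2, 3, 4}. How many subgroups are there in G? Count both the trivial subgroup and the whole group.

10

|G| = 12, so by Lagrange every subgroup order divides 12. Divisors: 1, 2, 3, 4, 6, 12.
Subgroups by order — order 1: 1; order 2: 3; order 3: 4; order 4: 1; order 6: 0; order 12: 1.
Total: 1 + 3 + 4 + 1 + 0 + 1 = 10.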